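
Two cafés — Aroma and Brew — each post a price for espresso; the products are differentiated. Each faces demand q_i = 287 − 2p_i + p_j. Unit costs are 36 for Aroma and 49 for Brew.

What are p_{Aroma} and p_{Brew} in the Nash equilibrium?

Aroma's profit: π = (p_{Aroma} − 36)(287 − 2p_{Aroma} + p_{Brew}).
∂π/∂p_{Aroma} = 359 − 4p_{Aroma} + p_{Brew} = 0 ⇒ p_{Aroma} = 89.75 + 0.25p_{Brew}.
Similarly p_{Brew} = 96.25 + 0.25p_{Aroma}.
Solving the two reaction functions simultaneously: (1 − (0.25)(0.25))p_{Aroma} = 89.75 + 0.25·96.25, so 0.9375p_{Aroma} = 113.8125 and p_{Aroma} = 121.4.
Then p_{Brew} = 96.25 + 0.25·121.4 = 126.6.

121.4, 126.6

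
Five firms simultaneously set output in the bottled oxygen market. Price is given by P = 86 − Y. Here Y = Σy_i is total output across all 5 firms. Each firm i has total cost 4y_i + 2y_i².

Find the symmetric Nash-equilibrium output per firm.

8.2

A representative firm's profit is π_i = y_i(86 − Y) − 4y_i − 2y_i², with Y = y_i + Σ_{j≠i} y_j.
First-order condition: 82 − 6y_i − Σ_{j≠i} y_j = 0.
In a symmetric equilibrium every firm chooses the same y, so Σ_{j≠i} y_j = 4y. The condition becomes 82 − 10y = 0, giving y = 82/10 = 8.2.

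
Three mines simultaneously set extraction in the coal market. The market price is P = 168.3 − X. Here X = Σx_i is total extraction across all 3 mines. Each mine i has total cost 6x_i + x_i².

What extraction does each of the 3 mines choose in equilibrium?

A representative mine's profit is π_i = x_i(168.3 − X) − 6x_i − x_i², with X = x_i + Σ_{j≠i} x_j.
First-order condition: 162.3 − 4x_i − Σ_{j≠i} x_j = 0.
Imposing symmetry (x_j = x for all j) turns Σ_{j≠i} x_j into 2x, so 162.3 = 6x and x = 27.05.

27.05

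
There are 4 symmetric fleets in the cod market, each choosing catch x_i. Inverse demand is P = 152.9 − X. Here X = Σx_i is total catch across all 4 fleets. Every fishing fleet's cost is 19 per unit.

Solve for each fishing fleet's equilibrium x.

26.78

A representative fishing fleet's profit is π_i = x_i(152.9 − X) − 19x_i, with X = x_i + Σ_{j≠i} x_j.
First-order condition: 133.9 − 2x_i − Σ_{j≠i} x_j = 0.
With identical fishing fleets, set every x_j = x: then 133.9 − 2x − 3x = 0, i.e. x = 133.9/5 = 26.78.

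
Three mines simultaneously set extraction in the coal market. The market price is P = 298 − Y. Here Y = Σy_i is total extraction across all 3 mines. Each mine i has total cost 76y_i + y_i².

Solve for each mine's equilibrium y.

37

A representative mine's profit is π_i = y_i(298 − Y) − 76y_i − y_i², with Y = y_i + Σ_{j≠i} y_j.
First-order condition: 222 − 4y_i − Σ_{j≠i} y_j = 0.
With identical mines, set every y_j = y: then 222 − 4y − 2y = 0, i.e. y = 222/6 = 37.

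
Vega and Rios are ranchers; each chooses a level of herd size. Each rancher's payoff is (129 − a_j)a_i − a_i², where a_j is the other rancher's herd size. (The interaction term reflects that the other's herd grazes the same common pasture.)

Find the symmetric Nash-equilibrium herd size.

Vega's payoff is (129 − a_R)a_V − a_V².
∂π/∂a_V = 129 − a_R − 2a_V = 0, so a_V = 64.5 − 0.5a_R.
Setting a_V = a_R in the reaction function: a_V = 64.5 − 0.5a_V, so a_V = 64.5 / 1.5 = 43.

43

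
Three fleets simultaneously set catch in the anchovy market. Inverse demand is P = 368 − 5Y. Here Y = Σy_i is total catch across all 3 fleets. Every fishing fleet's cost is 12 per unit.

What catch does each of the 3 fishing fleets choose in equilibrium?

17.8

A representative fishing fleet's profit is π_i = y_i(368 − 5Y) − 12y_i, with Y = y_i + Σ_{j≠i} y_j.
First-order condition: 356 − 10y_i − 5Σ_{j≠i} y_j = 0.
With identical fishing fleets, set every y_j = y: then 356 − 10y − 10y = 0, i.e. y = 356/20 = 17.8.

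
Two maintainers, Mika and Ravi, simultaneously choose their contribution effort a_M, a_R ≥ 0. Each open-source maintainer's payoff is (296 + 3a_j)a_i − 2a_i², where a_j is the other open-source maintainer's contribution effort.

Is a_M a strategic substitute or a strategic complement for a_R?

Mika's payoff is (296 + 3a_R)a_M − 2a_M².
∂π/∂a_M = 296 + 3a_R − 4a_M = 0, so a_M = 74 + 0.75a_R.
The best-response slope da_M/da_R = 0.75 > 0: the reaction function is upward-sloping, so the choices are strategic complements.

strategic complements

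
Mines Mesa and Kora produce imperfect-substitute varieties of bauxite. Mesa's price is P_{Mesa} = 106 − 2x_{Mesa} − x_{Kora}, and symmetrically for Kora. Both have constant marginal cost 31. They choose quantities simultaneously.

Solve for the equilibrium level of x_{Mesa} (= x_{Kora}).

15

Mine Mesa's profit: π = x_{Mesa}(106 − 2x_{Mesa} − x_{Kora}) − 31x_{Mesa}.
∂π/∂x_{Mesa} = 75 − 4x_{Mesa} − x_{Kora} = 0 ⇒ x_{Mesa} = 18.75 − 0.25x_{Kora}.
By symmetry x_{Kora} = x_{Mesa}; substituting into the reaction function, 1.25x_{Mesa} = 18.75 and x_{Mesa} = 15.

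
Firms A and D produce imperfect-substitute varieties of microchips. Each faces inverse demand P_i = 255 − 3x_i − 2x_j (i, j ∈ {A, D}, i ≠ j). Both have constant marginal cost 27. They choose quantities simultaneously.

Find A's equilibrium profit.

2436.75

Firm A's profit: π = x_A(255 − 3x_A − 2x_D) − 27x_A.
∂π/∂x_A = 228 − 6x_A − 2x_D = 0 ⇒ x_A = 38 − (1/3)x_D.
Setting x_A = x_D in the reaction function: x_A = 38 − (1/3)x_A, so x_A = 38 / (4/3) = 28.5.
P_A = 255 − 3·28.5 − 2·28.5 = 112.5.
Profit = (112.5 − 27)·28.5 = 2436.75.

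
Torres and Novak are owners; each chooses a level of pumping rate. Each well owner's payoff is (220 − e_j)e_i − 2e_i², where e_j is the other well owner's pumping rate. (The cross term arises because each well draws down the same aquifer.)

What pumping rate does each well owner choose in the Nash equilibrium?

Torres's payoff is (220 − e_N)e_T − 2e_T².
∂π/∂e_T = 220 − e_N − 4e_T = 0, so e_T = 55 − 0.25e_N.
Setting e_T = e_N in the reaction function: e_T = 55 − 0.25e_T, so e_T = 55 / 1.25 = 44.

44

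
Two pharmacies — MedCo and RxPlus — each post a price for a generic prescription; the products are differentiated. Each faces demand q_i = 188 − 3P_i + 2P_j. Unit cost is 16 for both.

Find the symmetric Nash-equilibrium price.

59

MedCo's profit: π = (P_{MedCo} − 16)(188 − 3P_{MedCo} + 2P_{RxPlus}).
∂π/∂P_{MedCo} = 236 − 6P_{MedCo} + 2P_{RxPlus} = 0 ⇒ P_{MedCo} = 118/3 + (1/3)P_{RxPlus}.
The game is symmetric, so in equilibrium P_{RxPlus} = P_{MedCo}: the reaction function gives (2/3)P_{MedCo} = 118/3, hence P_{MedCo} = 59.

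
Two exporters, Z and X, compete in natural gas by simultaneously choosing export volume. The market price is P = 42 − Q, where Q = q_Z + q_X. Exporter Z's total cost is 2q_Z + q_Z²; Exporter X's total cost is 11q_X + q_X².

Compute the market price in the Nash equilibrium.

27.8

Exporter Z's profit: π = q_Z(42 − (q_Z + q_X)) − 2q_Z − q_Z².
∂π/∂q_Z = 40 − 4q_Z − q_X = 0, so q_Z = 10 − 0.25q_X.
By the same steps for X: q_X = 7.75 − 0.25q_Z.
Solving the two reaction functions simultaneously: (1 − (−0.25)(−0.25))q_Z = 10 − 0.25·7.75, so 0.9375q_Z = 8.0625 and q_Z = 8.6.
Then q_X = 7.75 − 0.25·8.6 = 5.6.
Equilibrium price: P = 42 − 14.2 = 27.8.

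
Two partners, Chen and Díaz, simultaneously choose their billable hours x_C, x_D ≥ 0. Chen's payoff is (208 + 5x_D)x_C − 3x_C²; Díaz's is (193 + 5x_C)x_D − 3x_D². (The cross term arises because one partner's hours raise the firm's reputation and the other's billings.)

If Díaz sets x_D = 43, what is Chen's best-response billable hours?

Expanding Chen's payoff: 208x_C + 5x_Dx_C − 3x_C².
∂π/∂x_C = 208 + 5x_D − 6x_C = 0, so x_C = 104/3 + (5/6)x_D.
At x_D = 43: x_C = 104/3 + (5/6)·43 = 70.5.

70.5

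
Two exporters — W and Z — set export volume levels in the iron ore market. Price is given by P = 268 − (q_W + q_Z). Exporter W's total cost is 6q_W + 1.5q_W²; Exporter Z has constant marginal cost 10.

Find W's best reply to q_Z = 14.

Exporter W's profit: π = q_W(268 − (q_W + q_Z)) − 6q_W − 1.5q_W².
∂π/∂q_W = 262 − 5q_W − q_Z = 0, so q_W = 52.4 − 0.2q_Z.
At q_Z = 14: q_W = 52.4 − 0.2·14 = 49.6.

49.6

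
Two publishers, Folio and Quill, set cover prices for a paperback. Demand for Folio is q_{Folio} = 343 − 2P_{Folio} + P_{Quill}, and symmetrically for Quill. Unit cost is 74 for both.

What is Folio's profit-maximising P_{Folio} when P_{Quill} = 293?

Folio's profit: π = (P_{Folio} − 74)(343 − 2P_{Folio} + P_{Quill}).
∂π/∂P_{Folio} = 491 − 4P_{Folio} + P_{Quill} = 0 ⇒ P_{Folio} = 122.75 + 0.25P_{Quill}.
At P_{Quill} = 293: P_{Folio} = 122.75 + 0.25·293 = 196.

196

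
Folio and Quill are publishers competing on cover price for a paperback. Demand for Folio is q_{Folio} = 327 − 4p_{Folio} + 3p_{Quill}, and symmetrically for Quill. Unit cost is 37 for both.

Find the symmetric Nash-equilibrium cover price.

Folio's profit: π = (p_{Folio} − 37)(327 − 4p_{Folio} + 3p_{Quill}).
∂π/∂p_{Folio} = 475 − 8p_{Folio} + 3p_{Quill} = 0 ⇒ p_{Folio} = 59.375 + 0.375p_{Quill}.
By symmetry p_{Quill} = p_{Folio}; substituting into the reaction function, 0.625p_{Folio} = 59.375 and p_{Folio} = 95.

95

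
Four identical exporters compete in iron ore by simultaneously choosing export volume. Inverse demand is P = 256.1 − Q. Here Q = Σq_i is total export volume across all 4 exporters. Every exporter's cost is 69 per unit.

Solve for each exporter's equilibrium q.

A representative exporter's profit is π_i = q_i(256.1 − Q) − 69q_i, with Q = q_i + Σ_{j≠i} q_j.
First-order condition: 187.1 − 2q_i − Σ_{j≠i} q_j = 0.
In a symmetric equilibrium every exporter chooses the same q, so Σ_{j≠i} q_j = 3q. The condition becomes 187.1 − 5q = 0, giving q = 187.1/5 = 37.42.

37.42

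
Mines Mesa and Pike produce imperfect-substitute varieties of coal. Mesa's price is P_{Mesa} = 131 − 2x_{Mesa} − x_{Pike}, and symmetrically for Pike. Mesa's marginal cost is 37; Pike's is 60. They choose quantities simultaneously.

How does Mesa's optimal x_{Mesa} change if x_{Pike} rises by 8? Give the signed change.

-2

Mine Mesa's profit: π = x_{Mesa}(131 − 2x_{Mesa} − x_{Pike}) − 37x_{Mesa}.
∂π/∂x_{Mesa} = 94 − 4x_{Mesa} − x_{Pike} = 0 ⇒ x_{Mesa} = 23.5 − 0.25x_{Pike}.
The reaction-function slope is −0.25, so an 8-unit rise in x_{Pike} moves x_{Mesa} by −0.25 × 8 = −2. Mesa's best response falls — the actions are strategic substitutes.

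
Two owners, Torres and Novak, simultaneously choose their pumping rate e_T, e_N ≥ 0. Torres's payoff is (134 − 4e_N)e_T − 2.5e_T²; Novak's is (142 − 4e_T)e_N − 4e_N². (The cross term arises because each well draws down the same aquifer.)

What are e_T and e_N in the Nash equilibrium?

21, 7.25

Expanding Torres's payoff: 134e_T − 4e_Ne_T − 2.5e_T².
∂π/∂e_T = 134 − 4e_N − 5e_T = 0, so e_T = 26.8 − 0.8e_N.
Likewise for Novak: e_N = 17.75 − 0.5e_T.
Substituting the second reaction function into the first: e_T = 26.8 − 0.8(17.75 − 0.5e_T), which gives 0.6e_T = 12.6 ⇒ e_T = 21.
Then e_N = 17.75 − 0.5·21 = 7.25.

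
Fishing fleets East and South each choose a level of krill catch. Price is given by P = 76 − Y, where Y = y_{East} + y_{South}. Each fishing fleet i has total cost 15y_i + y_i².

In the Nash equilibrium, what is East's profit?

297.68

Fishing fleet East's profit: π = y_{East}(76 − (y_{East} + y_{South})) − 15y_{East} − y_{East}².
∂π/∂y_{East} = 61 − 4y_{East} − y_{South} = 0, so y_{East} = 15.25 − 0.25y_{South}.
The game is symmetric, so in equilibrium y_{South} = y_{East}: the reaction function gives 1.25y_{East} = 15.25, hence y_{East} = 12.2.
Price P = 76 − 24.4 = 51.6.
East's profit: (51.6 − 15)·12.2 − (12.2)² = 297.68.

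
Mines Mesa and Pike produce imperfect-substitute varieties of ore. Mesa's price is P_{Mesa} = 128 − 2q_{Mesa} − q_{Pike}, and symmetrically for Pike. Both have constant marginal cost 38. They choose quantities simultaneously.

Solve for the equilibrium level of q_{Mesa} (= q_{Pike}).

Mine Mesa's profit: π = q_{Mesa}(128 − 2q_{Mesa} − q_{Pike}) − 38q_{Mesa}.
∂π/∂q_{Mesa} = 90 − 4q_{Mesa} − q_{Pike} = 0 ⇒ q_{Mesa} = 22.5 − 0.25q_{Pike}.
Setting q_{Mesa} = q_{Pike} in the reaction function: q_{Mesa} = 22.5 − 0.25q_{Mesa}, so q_{Mesa} = 22.5 / 1.25 = 18.

18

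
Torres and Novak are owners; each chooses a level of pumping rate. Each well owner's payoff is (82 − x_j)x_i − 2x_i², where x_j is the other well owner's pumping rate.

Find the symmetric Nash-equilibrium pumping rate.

16.4

Torres's payoff is (82 − x_N)x_T − 2x_T².
∂π/∂x_T = 82 − x_N − 4x_T = 0, so x_T = 20.5 − 0.25x_N.
Setting x_T = x_N in the reaction function: x_T = 20.5 − 0.25x_T, so x_T = 20.5 / 1.25 = 16.4.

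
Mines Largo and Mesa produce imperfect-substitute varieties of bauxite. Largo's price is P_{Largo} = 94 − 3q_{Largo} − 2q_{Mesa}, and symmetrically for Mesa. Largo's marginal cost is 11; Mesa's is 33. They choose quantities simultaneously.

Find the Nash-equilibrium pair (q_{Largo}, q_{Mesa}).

11.75, 6.25

Mine Largo's profit: π = q_{Largo}(94 − 3q_{Largo} − 2q_{Mesa}) − 11q_{Largo}.
∂π/∂q_{Largo} = 83 − 6q_{Largo} − 2q_{Mesa} = 0 ⇒ q_{Largo} = 83/6 − (1/3)q_{Mesa}.
Similarly q_{Mesa} = 61/6 − (1/3)q_{Largo}.
Substituting the second reaction function into the first: q_{Largo} = 83/6 − (1/3)(61/6 − (1/3)q_{Largo}), which gives (8/9)q_{Largo} = 94/9 ⇒ q_{Largo} = 11.75.
Then q_{Mesa} = 61/6 − (1/3)·11.75 = 6.25.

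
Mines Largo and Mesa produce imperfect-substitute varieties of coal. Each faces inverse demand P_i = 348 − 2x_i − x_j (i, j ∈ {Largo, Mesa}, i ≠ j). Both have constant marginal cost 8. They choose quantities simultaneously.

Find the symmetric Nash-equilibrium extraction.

Mine Largo's profit: π = x_{Largo}(348 − 2x_{Largo} − x_{Mesa}) − 8x_{Largo}.
∂π/∂x_{Largo} = 340 − 4x_{Largo} − x_{Mesa} = 0 ⇒ x_{Largo} = 85 − 0.25x_{Mesa}.
By symmetry x_{Mesa} = x_{Largo}; substituting into the reaction function, 1.25x_{Largo} = 85 and x_{Largo} = 68.

68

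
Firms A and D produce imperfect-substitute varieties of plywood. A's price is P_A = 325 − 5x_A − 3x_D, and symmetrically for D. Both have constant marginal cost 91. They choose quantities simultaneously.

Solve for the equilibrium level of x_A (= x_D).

18

Firm A's profit: π = x_A(325 − 5x_A − 3x_D) − 91x_A.
∂π/∂x_A = 234 − 10x_A − 3x_D = 0 ⇒ x_A = 23.4 − 0.3x_D.
The game is symmetric, so in equilibrium x_D = x_A: the reaction function gives 1.3x_A = 23.4, hence x_A = 18.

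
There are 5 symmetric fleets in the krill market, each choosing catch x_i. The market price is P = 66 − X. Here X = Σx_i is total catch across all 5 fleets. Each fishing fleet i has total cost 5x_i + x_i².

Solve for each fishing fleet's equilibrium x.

7.625

A representative fishing fleet's profit is π_i = x_i(66 − X) − 5x_i − x_i², with X = x_i + Σ_{j≠i} x_j.
First-order condition: 61 − 4x_i − Σ_{j≠i} x_j = 0.
Imposing symmetry (x_j = x for all j) turns Σ_{j≠i} x_j into 4x, so 61 = 8x and x = 7.625.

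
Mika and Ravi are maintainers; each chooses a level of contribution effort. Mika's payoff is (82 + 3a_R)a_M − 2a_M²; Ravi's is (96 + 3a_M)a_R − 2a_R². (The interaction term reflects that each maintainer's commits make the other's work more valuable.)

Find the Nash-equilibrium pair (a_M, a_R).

88, 90

Expanding Mika's payoff: 82a_M + 3a_Ra_M − 2a_M².
∂π/∂a_M = 82 + 3a_R − 4a_M = 0, so a_M = 20.5 + 0.75a_R.
Likewise for Ravi: a_R = 24 + 0.75a_M.
Plugging a_R into Mika's best response: a_M = 20.5 + 0.75(24 + 0.75a_M) ⇒ 0.4375a_M = 38.5, so a_M = 88.
Then a_R = 24 + 0.75·88 = 90.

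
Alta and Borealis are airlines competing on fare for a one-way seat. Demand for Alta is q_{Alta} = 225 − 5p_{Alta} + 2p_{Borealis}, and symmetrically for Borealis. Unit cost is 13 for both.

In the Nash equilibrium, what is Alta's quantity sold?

Alta's profit: π = (p_{Alta} − 13)(225 − 5p_{Alta} + 2p_{Borealis}).
∂π/∂p_{Alta} = 290 − 10p_{Alta} + 2p_{Borealis} = 0 ⇒ p_{Alta} = 29 + 0.2p_{Borealis}.
Setting p_{Alta} = p_{Borealis} in the reaction function: p_{Alta} = 29 + 0.2p_{Alta}, so p_{Alta} = 29 / 0.8 = 36.25.
q_{Alta} = 225 − 5·36.25 + 2·36.25 = 116.25.

116.25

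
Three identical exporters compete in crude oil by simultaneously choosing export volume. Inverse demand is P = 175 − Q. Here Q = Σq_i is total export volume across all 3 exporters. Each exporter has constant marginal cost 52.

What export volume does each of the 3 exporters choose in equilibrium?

A representative exporter's profit is π_i = q_i(175 − Q) − 52q_i, with Q = q_i + Σ_{j≠i} q_j.
First-order condition: 123 − 2q_i − Σ_{j≠i} q_j = 0.
With identical exporters, set every q_j = q: then 123 − 2q − 2q = 0, i.e. q = 123/4 = 30.75.

30.75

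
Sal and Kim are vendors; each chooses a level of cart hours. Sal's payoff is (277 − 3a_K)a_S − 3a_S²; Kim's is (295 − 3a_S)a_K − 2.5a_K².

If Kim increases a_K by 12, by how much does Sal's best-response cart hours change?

Expanding Sal's payoff: 277a_S − 3a_Ka_S − 3a_S².
∂π/∂a_S = 277 − 3a_K − 6a_S = 0, so a_S = 277/6 − 0.5a_K.
The reaction-function slope is −0.5, so a 12-unit rise in a_K moves a_S by −0.5 × 12 = −6. Sal's best response falls — the actions are strategic substitutes.

-6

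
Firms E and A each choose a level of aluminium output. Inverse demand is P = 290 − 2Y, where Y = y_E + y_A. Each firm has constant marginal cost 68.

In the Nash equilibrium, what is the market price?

142

Firm E's profit: π = y_E(290 − 2(y_E + y_A)) − 68y_E.
∂π/∂y_E = 222 − 4y_E − 2y_A = 0, so y_E = 55.5 − 0.5y_A.
The game is symmetric, so in equilibrium y_A = y_E: the reaction function gives 1.5y_E = 55.5, hence y_E = 37.
Equilibrium price: P = 290 − 2·74 = 142.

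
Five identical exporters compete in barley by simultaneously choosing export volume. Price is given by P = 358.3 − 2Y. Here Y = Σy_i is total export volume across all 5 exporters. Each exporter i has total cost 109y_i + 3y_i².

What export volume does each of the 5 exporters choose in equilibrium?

A representative exporter's profit is π_i = y_i(358.3 − 2Y) − 109y_i − 3y_i², with Y = y_i + Σ_{j≠i} y_j.
First-order condition: 249.3 − 10y_i − 2Σ_{j≠i} y_j = 0.
Imposing symmetry (y_j = y for all j) turns Σ_{j≠i} y_j into 4y, so 249.3 = 18y and y = 13.85.

13.85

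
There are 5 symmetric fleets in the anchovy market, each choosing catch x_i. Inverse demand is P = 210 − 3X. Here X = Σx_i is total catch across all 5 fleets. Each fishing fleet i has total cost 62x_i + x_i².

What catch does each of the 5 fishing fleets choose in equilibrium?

7.4

A representative fishing fleet's profit is π_i = x_i(210 − 3X) − 62x_i − x_i², with X = x_i + Σ_{j≠i} x_j.
First-order condition: 148 − 8x_i − 3Σ_{j≠i} x_j = 0.
With identical fishing fleets, set every x_j = x: then 148 − 8x − 12x = 0, i.e. x = 148/20 = 7.4.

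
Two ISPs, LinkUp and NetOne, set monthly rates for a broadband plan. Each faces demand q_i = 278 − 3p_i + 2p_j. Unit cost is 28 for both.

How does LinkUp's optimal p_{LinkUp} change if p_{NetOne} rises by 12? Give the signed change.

4

LinkUp's profit: π = (p_{LinkUp} − 28)(278 − 3p_{LinkUp} + 2p_{NetOne}).
∂π/∂p_{LinkUp} = 362 − 6p_{LinkUp} + 2p_{NetOne} = 0 ⇒ p_{LinkUp} = 181/3 + (1/3)p_{NetOne}.
The reaction-function slope is 1/3, so a 12-unit rise in p_{NetOne} moves p_{LinkUp} by 1/3 × 12 = 4. LinkUp's best response rises — the actions are strategic complements.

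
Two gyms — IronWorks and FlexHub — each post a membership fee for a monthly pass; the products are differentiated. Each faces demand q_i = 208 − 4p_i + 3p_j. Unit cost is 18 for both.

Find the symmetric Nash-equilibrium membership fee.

IronWorks's profit: π = (p_{IronWorks} − 18)(208 − 4p_{IronWorks} + 3p_{FlexHub}).
∂π/∂p_{IronWorks} = 280 − 8p_{IronWorks} + 3p_{FlexHub} = 0 ⇒ p_{IronWorks} = 35 + 0.375p_{FlexHub}.
The game is symmetric, so in equilibrium p_{FlexHub} = p_{IronWorks}: the reaction function gives 0.625p_{IronWorks} = 35, hence p_{IronWorks} = 56.

56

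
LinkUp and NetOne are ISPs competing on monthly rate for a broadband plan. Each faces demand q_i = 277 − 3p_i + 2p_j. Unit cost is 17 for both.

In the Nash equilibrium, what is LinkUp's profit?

LinkUp's profit: π = (p_{LinkUp} − 17)(277 − 3p_{LinkUp} + 2p_{NetOne}).
∂π/∂p_{LinkUp} = 328 − 6p_{LinkUp} + 2p_{NetOne} = 0 ⇒ p_{LinkUp} = 164/3 + (1/3)p_{NetOne}.
Setting p_{LinkUp} = p_{NetOne} in the reaction function: p_{LinkUp} = 164/3 + (1/3)p_{LinkUp}, so p_{LinkUp} = (164/3) / (2/3) = 82.
q_{LinkUp} = 277 − 3·82 + 2·82 = 195.
Profit = (82 − 17)·195 = 12675.

12675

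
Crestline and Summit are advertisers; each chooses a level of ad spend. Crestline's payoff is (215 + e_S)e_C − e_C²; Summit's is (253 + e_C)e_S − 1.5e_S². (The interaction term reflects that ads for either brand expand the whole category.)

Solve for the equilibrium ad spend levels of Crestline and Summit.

179.6, 144.2

Expanding Crestline's payoff: 215e_C + e_Se_C − e_C².
∂π/∂e_C = 215 + e_S − 2e_C = 0, so e_C = 107.5 + 0.5e_S.
Likewise for Summit: e_S = 253/3 + (1/3)e_C.
Solving the two reaction functions simultaneously: (1 − (0.5)(1/3))e_C = 107.5 + 0.5·(253/3), so (5/6)e_C = 449/3 and e_C = 179.6.
Then e_S = 253/3 + (1/3)·179.6 = 144.2.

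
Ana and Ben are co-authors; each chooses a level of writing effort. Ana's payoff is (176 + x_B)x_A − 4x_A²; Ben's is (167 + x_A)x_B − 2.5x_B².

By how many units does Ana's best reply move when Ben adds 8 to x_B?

Expanding Ana's payoff: 176x_A + x_Bx_A − 4x_A².
∂π/∂x_A = 176 + x_B − 8x_A = 0, so x_A = 22 + 0.125x_B.
The reaction-function slope is 0.125, so an 8-unit rise in x_B moves x_A by 0.125 × 8 = 1. Ana's best response rises — the actions are strategic complements.

1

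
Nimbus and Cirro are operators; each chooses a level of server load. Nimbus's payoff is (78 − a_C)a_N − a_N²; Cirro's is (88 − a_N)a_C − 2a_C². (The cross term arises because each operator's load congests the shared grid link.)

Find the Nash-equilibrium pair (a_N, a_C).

Expanding Nimbus's payoff: 78a_N − a_Ca_N − a_N².
∂π/∂a_N = 78 − a_C − 2a_N = 0, so a_N = 39 − 0.5a_C.
Likewise for Cirro: a_C = 22 − 0.25a_N.
Substituting the second reaction function into the first: a_N = 39 − 0.5(22 − 0.25a_N), which gives 0.875a_N = 28 ⇒ a_N = 32.
Then a_C = 22 − 0.25·32 = 14.

32, 14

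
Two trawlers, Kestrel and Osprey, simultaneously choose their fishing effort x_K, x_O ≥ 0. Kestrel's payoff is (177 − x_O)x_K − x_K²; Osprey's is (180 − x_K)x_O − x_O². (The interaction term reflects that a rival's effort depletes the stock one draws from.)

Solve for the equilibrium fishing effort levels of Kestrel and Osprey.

58, 61

Expanding Kestrel's payoff: 177x_K − x_Ox_K − x_K².
∂π/∂x_K = 177 − x_O − 2x_K = 0, so x_K = 88.5 − 0.5x_O.
Likewise for Osprey: x_O = 90 − 0.5x_K.
Plugging x_O into Kestrel's best response: x_K = 88.5 − 0.5(90 − 0.5x_K) ⇒ 0.75x_K = 43.5, so x_K = 58.
Then x_O = 90 − 0.5·58 = 61.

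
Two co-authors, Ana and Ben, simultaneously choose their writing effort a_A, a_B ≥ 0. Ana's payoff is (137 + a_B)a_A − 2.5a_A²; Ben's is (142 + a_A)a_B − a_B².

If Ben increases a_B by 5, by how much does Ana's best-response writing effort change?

Expanding Ana's payoff: 137a_A + a_Ba_A − 2.5a_A².
∂π/∂a_A = 137 + a_B − 5a_A = 0, so a_A = 27.4 + 0.2a_B.
The reaction-function slope is 0.2, so a 5-unit rise in a_B moves a_A by 0.2 × 5 = 1. Ana's best response rises — the actions are strategic complements.

1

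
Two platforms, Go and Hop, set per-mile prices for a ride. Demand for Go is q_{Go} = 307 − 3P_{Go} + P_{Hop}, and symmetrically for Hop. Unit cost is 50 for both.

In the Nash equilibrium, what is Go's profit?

5141.88

Go's profit: π = (P_{Go} − 50)(307 − 3P_{Go} + P_{Hop}).
∂π/∂P_{Go} = 457 − 6P_{Go} + P_{Hop} = 0 ⇒ P_{Go} = 457/6 + (1/6)P_{Hop}.
The game is symmetric, so in equilibrium P_{Hop} = P_{Go}: the reaction function gives (5/6)P_{Go} = 457/6, hence P_{Go} = 91.4.
q_{Go} = 307 − 3·91.4 + 91.4 = 124.2.
Profit = (91.4 − 50)·124.2 = 5141.88.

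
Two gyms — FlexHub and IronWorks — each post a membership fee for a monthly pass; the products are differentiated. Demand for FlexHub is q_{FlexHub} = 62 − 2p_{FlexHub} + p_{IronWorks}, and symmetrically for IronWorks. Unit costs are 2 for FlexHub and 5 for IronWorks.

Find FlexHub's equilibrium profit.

832.32

FlexHub's profit: π = (p_{FlexHub} − 2)(62 − 2p_{FlexHub} + p_{IronWorks}).
∂π/∂p_{FlexHub} = 66 − 4p_{FlexHub} + p_{IronWorks} = 0 ⇒ p_{FlexHub} = 16.5 + 0.25p_{IronWorks}.
Similarly p_{IronWorks} = 18 + 0.25p_{FlexHub}.
Substituting the second reaction function into the first: p_{FlexHub} = 16.5 + 0.25(18 + 0.25p_{FlexHub}), which gives 0.9375p_{FlexHub} = 21 ⇒ p_{FlexHub} = 22.4.
Then p_{IronWorks} = 18 + 0.25·22.4 = 23.6.
q_{FlexHub} = 62 − 2·22.4 + 23.6 = 40.8.
Profit = (22.4 − 2)·40.8 = 832.32.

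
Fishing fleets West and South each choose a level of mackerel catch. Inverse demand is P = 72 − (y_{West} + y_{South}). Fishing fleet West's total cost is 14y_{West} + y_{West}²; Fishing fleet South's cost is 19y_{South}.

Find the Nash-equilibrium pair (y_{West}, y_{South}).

Fishing fleet West's profit: π = y_{West}(72 − (y_{West} + y_{South})) − 14y_{West} − y_{West}².
∂π/∂y_{West} = 58 − 4y_{West} − y_{South} = 0, so y_{West} = 14.5 − 0.25y_{South}.
For South: ∂π/∂y_{South} = 53 − 2y_{South} − y_{West} = 0 ⇒ y_{South} = 26.5 − 0.5y_{West}.
Substituting the second reaction function into the first: y_{West} = 14.5 − 0.25(26.5 − 0.5y_{West}), which gives 0.875y_{West} = 7.875 ⇒ y_{West} = 9.
Then y_{South} = 26.5 − 0.5·9 = 22.

9, 22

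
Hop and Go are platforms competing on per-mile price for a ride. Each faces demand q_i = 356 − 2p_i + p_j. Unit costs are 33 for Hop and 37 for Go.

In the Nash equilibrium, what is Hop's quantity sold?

216.4

Hop's profit: π = (p_{Hop} − 33)(356 − 2p_{Hop} + p_{Go}).
∂π/∂p_{Hop} = 422 − 4p_{Hop} + p_{Go} = 0 ⇒ p_{Hop} = 105.5 + 0.25p_{Go}.
Similarly p_{Go} = 107.5 + 0.25p_{Hop}.
Substituting the second reaction function into the first: p_{Hop} = 105.5 + 0.25(107.5 + 0.25p_{Hop}), which gives 0.9375p_{Hop} = 132.375 ⇒ p_{Hop} = 141.2.
Then p_{Go} = 107.5 + 0.25·141.2 = 142.8.
q_{Hop} = 356 − 2·141.2 + 142.8 = 216.4.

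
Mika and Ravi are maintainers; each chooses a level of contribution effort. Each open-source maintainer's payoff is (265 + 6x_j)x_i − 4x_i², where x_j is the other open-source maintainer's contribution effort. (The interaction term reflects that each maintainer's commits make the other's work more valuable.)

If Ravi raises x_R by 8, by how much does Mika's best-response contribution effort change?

6

Mika's payoff is (265 + 6x_R)x_M − 4x_M².
∂π/∂x_M = 265 + 6x_R − 8x_M = 0, so x_M = 33.125 + 0.75x_R.
The reaction-function slope is 0.75, so an 8-unit rise in x_R moves x_M by 0.75 × 8 = 6. Mika's best response rises — the actions are strategic complements.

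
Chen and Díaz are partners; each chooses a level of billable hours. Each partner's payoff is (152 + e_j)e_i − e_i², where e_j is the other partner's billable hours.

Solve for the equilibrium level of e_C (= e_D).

Chen's payoff is (152 + e_D)e_C − e_C².
∂π/∂e_C = 152 + e_D − 2e_C = 0, so e_C = 76 + 0.5e_D.
Setting e_C = e_D in the reaction function: e_C = 76 + 0.5e_C, so e_C = 76 / 0.5 = 152.

152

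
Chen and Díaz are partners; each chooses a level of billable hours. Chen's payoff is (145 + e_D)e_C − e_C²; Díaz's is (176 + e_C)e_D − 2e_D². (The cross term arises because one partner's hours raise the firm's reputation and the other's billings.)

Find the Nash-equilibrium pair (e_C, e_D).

Expanding Chen's payoff: 145e_C + e_De_C − e_C².
∂π/∂e_C = 145 + e_D − 2e_C = 0, so e_C = 72.5 + 0.5e_D.
Likewise for Díaz: e_D = 44 + 0.25e_C.
Plugging e_D into Chen's best response: e_C = 72.5 + 0.5(44 + 0.25e_C) ⇒ 0.875e_C = 94.5, so e_C = 108.
Then e_D = 44 + 0.25·108 = 71.

108, 71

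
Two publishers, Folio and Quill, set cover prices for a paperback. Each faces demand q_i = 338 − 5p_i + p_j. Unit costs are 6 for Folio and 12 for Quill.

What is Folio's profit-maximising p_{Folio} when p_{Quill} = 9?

37.7

Folio's profit: π = (p_{Folio} − 6)(338 − 5p_{Folio} + p_{Quill}).
∂π/∂p_{Folio} = 368 − 10p_{Folio} + p_{Quill} = 0 ⇒ p_{Folio} = 36.8 + 0.1p_{Quill}.
At p_{Quill} = 9: p_{Folio} = 36.8 + 0.1·9 = 37.7.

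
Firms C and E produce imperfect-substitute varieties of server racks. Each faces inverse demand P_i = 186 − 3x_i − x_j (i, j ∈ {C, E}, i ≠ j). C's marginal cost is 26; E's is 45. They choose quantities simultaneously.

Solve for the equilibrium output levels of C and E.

23.4, 19.6

Firm C's profit: π = x_C(186 − 3x_C − x_E) − 26x_C.
∂π/∂x_C = 160 − 6x_C − x_E = 0 ⇒ x_C = 80/3 − (1/6)x_E.
Similarly x_E = 23.5 − (1/6)x_C.
Substituting the second reaction function into the first: x_C = 80/3 − (1/6)(23.5 − (1/6)x_C), which gives (35/36)x_C = 22.75 ⇒ x_C = 23.4.
Then x_E = 23.5 − (1/6)·23.4 = 19.6.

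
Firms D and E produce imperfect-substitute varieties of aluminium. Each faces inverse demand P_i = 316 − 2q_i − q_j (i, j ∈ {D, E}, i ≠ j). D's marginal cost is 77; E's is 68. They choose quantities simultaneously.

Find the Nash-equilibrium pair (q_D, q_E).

Firm D's profit: π = q_D(316 − 2q_D − q_E) − 77q_D.
∂π/∂q_D = 239 − 4q_D − q_E = 0 ⇒ q_D = 59.75 − 0.25q_E.
Similarly q_E = 62 − 0.25q_D.
Plugging q_E into D's best response: q_D = 59.75 − 0.25(62 − 0.25q_D) ⇒ 0.9375q_D = 44.25, so q_D = 47.2.
Then q_E = 62 − 0.25·47.2 = 50.2.

47.2, 50.2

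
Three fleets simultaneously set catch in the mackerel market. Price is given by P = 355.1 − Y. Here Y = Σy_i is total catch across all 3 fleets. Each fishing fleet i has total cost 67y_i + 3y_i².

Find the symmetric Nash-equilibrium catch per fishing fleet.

28.81

A representative fishing fleet's profit is π_i = y_i(355.1 − Y) − 67y_i − 3y_i², with Y = y_i + Σ_{j≠i} y_j.
First-order condition: 288.1 − 8y_i − Σ_{j≠i} y_j = 0.
In a symmetric equilibrium every fishing fleet chooses the same y, so Σ_{j≠i} y_j = 2y. The condition becomes 288.1 − 10y = 0, giving y = 288.1/10 = 28.81.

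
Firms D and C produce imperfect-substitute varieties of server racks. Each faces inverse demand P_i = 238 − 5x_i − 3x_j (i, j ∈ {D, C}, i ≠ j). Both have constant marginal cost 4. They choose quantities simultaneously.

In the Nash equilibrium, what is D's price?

Firm D's profit: π = x_D(238 − 5x_D − 3x_C) − 4x_D.
∂π/∂x_D = 234 − 10x_D − 3x_C = 0 ⇒ x_D = 23.4 − 0.3x_C.
Setting x_D = x_C in the reaction function: x_D = 23.4 − 0.3x_D, so x_D = 23.4 / 1.3 = 18.
P_D = 238 − 5·18 − 3·18 = 94.

94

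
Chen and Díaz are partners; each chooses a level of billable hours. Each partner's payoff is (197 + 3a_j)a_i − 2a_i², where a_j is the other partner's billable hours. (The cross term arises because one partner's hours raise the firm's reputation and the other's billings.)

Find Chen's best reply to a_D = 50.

86.75

Chen's payoff is (197 + 3a_D)a_C − 2a_C².
∂π/∂a_C = 197 + 3a_D − 4a_C = 0, so a_C = 49.25 + 0.75a_D.
At a_D = 50: a_C = 49.25 + 0.75·50 = 86.75.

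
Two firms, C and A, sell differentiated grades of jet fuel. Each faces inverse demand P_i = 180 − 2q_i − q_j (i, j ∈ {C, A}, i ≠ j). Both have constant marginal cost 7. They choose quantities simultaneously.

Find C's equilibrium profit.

2394.32

Firm C's profit: π = q_C(180 − 2q_C − q_A) − 7q_C.
∂π/∂q_C = 173 − 4q_C − q_A = 0 ⇒ q_C = 43.25 − 0.25q_A.
The game is symmetric, so in equilibrium q_A = q_C: the reaction function gives 1.25q_C = 43.25, hence q_C = 34.6.
P_C = 180 − 2·34.6 − 34.6 = 76.2.
Profit = (76.2 − 7)·34.6 = 2394.32.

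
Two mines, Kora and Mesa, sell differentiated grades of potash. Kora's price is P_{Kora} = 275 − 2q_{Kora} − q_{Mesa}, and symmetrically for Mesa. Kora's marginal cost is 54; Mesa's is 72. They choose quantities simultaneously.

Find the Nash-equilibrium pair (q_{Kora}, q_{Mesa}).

45.4, 39.4

Mine Kora's profit: π = q_{Kora}(275 − 2q_{Kora} − q_{Mesa}) − 54q_{Kora}.
∂π/∂q_{Kora} = 221 − 4q_{Kora} − q_{Mesa} = 0 ⇒ q_{Kora} = 55.25 − 0.25q_{Mesa}.
Similarly q_{Mesa} = 50.75 − 0.25q_{Kora}.
Solving the two reaction functions simultaneously: (1 − (−0.25)(−0.25))q_{Kora} = 55.25 − 0.25·50.75, so 0.9375q_{Kora} = 42.5625 and q_{Kora} = 45.4.
Then q_{Mesa} = 50.75 − 0.25·45.4 = 39.4.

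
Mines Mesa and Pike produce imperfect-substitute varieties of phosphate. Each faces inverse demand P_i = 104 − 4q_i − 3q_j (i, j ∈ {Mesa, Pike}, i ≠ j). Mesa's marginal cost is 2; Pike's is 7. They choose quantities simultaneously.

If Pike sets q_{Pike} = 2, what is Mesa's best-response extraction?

12

Mine Mesa's profit: π = q_{Mesa}(104 − 4q_{Mesa} − 3q_{Pike}) − 2q_{Mesa}.
∂π/∂q_{Mesa} = 102 − 8q_{Mesa} − 3q_{Pike} = 0 ⇒ q_{Mesa} = 12.75 − 0.375q_{Pike}.
At q_{Pike} = 2: q_{Mesa} = 12.75 − 0.375·2 = 12.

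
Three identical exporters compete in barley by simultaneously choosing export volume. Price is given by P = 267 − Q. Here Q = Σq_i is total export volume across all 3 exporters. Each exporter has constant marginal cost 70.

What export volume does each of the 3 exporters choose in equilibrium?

49.25

A representative exporter's profit is π_i = q_i(267 − Q) − 70q_i, with Q = q_i + Σ_{j≠i} q_j.
First-order condition: 197 − 2q_i − Σ_{j≠i} q_j = 0.
Imposing symmetry (q_j = q for all j) turns Σ_{j≠i} q_j into 2q, so 197 = 4q and q = 49.25.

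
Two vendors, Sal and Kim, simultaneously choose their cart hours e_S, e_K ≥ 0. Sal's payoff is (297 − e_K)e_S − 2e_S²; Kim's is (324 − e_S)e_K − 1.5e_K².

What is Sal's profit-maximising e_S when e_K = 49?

Expanding Sal's payoff: 297e_S − e_Ke_S − 2e_S².
∂π/∂e_S = 297 − e_K − 4e_S = 0, so e_S = 74.25 − 0.25e_K.
At e_K = 49: e_S = 74.25 − 0.25·49 = 62.

62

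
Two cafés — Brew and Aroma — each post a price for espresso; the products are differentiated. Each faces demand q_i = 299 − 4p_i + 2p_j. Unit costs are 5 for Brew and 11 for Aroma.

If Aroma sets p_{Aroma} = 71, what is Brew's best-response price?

Brew's profit: π = (p_{Brew} − 5)(299 − 4p_{Brew} + 2p_{Aroma}).
∂π/∂p_{Brew} = 319 − 8p_{Brew} + 2p_{Aroma} = 0 ⇒ p_{Brew} = 39.875 + 0.25p_{Aroma}.
At p_{Aroma} = 71: p_{Brew} = 39.875 + 0.25·71 = 57.625.

57.625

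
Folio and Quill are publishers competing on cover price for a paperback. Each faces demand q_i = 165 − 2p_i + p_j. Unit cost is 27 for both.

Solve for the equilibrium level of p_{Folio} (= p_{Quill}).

73

Folio's profit: π = (p_{Folio} − 27)(165 − 2p_{Folio} + p_{Quill}).
∂π/∂p_{Folio} = 219 − 4p_{Folio} + p_{Quill} = 0 ⇒ p_{Folio} = 54.75 + 0.25p_{Quill}.
By symmetry p_{Quill} = p_{Folio}; substituting into the reaction function, 0.75p_{Folio} = 54.75 and p_{Folio} = 73.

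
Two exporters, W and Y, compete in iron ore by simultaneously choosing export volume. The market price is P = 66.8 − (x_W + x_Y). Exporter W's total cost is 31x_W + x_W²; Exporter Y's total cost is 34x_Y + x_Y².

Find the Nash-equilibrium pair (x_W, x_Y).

7.36, 6.36

Exporter W's profit: π = x_W(66.8 − (x_W + x_Y)) − 31x_W − x_W².
∂π/∂x_W = 35.8 − 4x_W − x_Y = 0, so x_W = 8.95 − 0.25x_Y.
By the same steps for Y: x_Y = 8.2 − 0.25x_W.
Solving the two reaction functions simultaneously: (1 − (−0.25)(−0.25))x_W = 8.95 − 0.25·8.2, so 0.9375x_W = 6.9 and x_W = 7.36.
Then x_Y = 8.2 − 0.25·7.36 = 6.36.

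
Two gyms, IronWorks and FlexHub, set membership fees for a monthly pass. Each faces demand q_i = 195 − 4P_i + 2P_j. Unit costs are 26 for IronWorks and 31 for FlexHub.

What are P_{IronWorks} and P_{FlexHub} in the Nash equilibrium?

50.5, 52.5

IronWorks's profit: π = (P_{IronWorks} − 26)(195 − 4P_{IronWorks} + 2P_{FlexHub}).
∂π/∂P_{IronWorks} = 299 − 8P_{IronWorks} + 2P_{FlexHub} = 0 ⇒ P_{IronWorks} = 37.375 + 0.25P_{FlexHub}.
Similarly P_{FlexHub} = 39.875 + 0.25P_{IronWorks}.
Solving the two reaction functions simultaneously: (1 − (0.25)(0.25))P_{IronWorks} = 37.375 + 0.25·39.875, so 0.9375P_{IronWorks} = 1515/32 and P_{IronWorks} = 50.5.
Then P_{FlexHub} = 39.875 + 0.25·50.5 = 52.5.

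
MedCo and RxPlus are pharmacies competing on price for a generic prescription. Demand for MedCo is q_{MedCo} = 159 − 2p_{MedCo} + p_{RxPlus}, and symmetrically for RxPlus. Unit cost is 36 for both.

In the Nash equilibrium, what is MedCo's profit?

MedCo's profit: π = (p_{MedCo} − 36)(159 − 2p_{MedCo} + p_{RxPlus}).
∂π/∂p_{MedCo} = 231 − 4p_{MedCo} + p_{RxPlus} = 0 ⇒ p_{MedCo} = 57.75 + 0.25p_{RxPlus}.
Setting p_{MedCo} = p_{RxPlus} in the reaction function: p_{MedCo} = 57.75 + 0.25p_{MedCo}, so p_{MedCo} = 57.75 / 0.75 = 77.
q_{MedCo} = 159 − 2·77 + 77 = 82.
Profit = (77 − 36)·82 = 3362.

3362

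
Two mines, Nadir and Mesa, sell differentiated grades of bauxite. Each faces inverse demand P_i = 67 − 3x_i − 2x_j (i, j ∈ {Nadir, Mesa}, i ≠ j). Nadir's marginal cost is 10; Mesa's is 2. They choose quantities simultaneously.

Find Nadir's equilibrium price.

Mine Nadir's profit: π = x_{Nadir}(67 − 3x_{Nadir} − 2x_{Mesa}) − 10x_{Nadir}.
∂π/∂x_{Nadir} = 57 − 6x_{Nadir} − 2x_{Mesa} = 0 ⇒ x_{Nadir} = 9.5 − (1/3)x_{Mesa}.
Similarly x_{Mesa} = 65/6 − (1/3)x_{Nadir}.
Plugging x_{Mesa} into Nadir's best response: x_{Nadir} = 9.5 − (1/3)(65/6 − (1/3)x_{Nadir}) ⇒ (8/9)x_{Nadir} = 53/9, so x_{Nadir} = 6.625.
Then x_{Mesa} = 65/6 − (1/3)·6.625 = 8.625.
P_{Nadir} = 67 − 3·6.625 − 2·8.625 = 29.875.

29.875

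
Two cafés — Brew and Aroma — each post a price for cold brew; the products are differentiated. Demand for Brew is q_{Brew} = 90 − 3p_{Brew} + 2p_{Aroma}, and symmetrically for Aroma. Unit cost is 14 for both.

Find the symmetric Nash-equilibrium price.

Brew's profit: π = (p_{Brew} − 14)(90 − 3p_{Brew} + 2p_{Aroma}).
∂π/∂p_{Brew} = 132 − 6p_{Brew} + 2p_{Aroma} = 0 ⇒ p_{Brew} = 22 + (1/3)p_{Aroma}.
Setting p_{Brew} = p_{Aroma} in the reaction function: p_{Brew} = 22 + (1/3)p_{Brew}, so p_{Brew} = 22 / (2/3) = 33.

33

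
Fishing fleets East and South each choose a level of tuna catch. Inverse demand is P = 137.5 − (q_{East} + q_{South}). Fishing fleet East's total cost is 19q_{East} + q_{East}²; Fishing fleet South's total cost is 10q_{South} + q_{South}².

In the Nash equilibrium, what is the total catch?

49.2

Fishing fleet East's profit: π = q_{East}(137.5 − (q_{East} + q_{South})) − 19q_{East} − q_{East}².
∂π/∂q_{East} = 118.5 − 4q_{East} − q_{South} = 0, so q_{East} = 29.625 − 0.25q_{South}.
By the same steps for South: q_{South} = 31.875 − 0.25q_{East}.
Solving the two reaction functions simultaneously: (1 − (−0.25)(−0.25))q_{East} = 29.625 − 0.25·31.875, so 0.9375q_{East} = 693/32 and q_{East} = 23.1.
Then q_{South} = 31.875 − 0.25·23.1 = 26.1.
Total catch: 23.1 + 26.1 = 49.2.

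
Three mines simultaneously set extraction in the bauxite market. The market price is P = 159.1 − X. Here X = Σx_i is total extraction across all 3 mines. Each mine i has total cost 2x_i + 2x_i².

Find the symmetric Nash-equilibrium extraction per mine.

19.6375

A representative mine's profit is π_i = x_i(159.1 − X) − 2x_i − 2x_i², with X = x_i + Σ_{j≠i} x_j.
First-order condition: 157.1 − 6x_i − Σ_{j≠i} x_j = 0.
With identical mines, set every x_j = x: then 157.1 − 6x − 2x = 0, i.e. x = 157.1/8 = 19.6375.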